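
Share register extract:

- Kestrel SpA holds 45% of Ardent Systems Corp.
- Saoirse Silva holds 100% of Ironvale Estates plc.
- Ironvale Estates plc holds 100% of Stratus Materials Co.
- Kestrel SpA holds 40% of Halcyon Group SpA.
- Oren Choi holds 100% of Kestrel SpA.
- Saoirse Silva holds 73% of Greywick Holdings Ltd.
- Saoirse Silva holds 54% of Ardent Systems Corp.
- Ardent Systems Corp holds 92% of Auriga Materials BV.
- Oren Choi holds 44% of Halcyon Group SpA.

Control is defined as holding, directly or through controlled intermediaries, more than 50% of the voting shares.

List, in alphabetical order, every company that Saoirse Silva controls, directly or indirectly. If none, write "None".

Ardent Systems Corp, Auriga Materials BV, Greywick Holdings Ltd, Ironvale Estates plc, Stratus Materials Co

Saoirse holds 100% of Ironvale, so Saoirse controls Ironvale.
Saoirse holds 54% of Ardent, so Saoirse controls Ardent.
Ironvale holds 100% of Stratus, so Saoirse controls Stratus.
Saoirse holds 73% of Greywick, so Saoirse controls Greywick.
Ardent holds 92% of Auriga, so Saoirse controls Auriga.
No other company's threshold is met.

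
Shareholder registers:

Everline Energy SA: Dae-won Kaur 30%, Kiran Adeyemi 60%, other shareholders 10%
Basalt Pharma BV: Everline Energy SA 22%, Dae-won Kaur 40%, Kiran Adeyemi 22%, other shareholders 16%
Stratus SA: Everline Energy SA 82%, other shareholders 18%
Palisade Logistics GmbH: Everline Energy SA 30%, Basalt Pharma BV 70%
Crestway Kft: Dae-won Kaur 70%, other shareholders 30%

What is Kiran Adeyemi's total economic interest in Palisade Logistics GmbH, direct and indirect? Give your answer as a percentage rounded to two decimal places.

42.64%

Kiran reaches Palisade along 3 paths.
Via Everline: 60% × 30% = 18%.
Via Everline → Basalt: 60% × 22% × 70% = 9.24%.
Via Basalt: 22% × 70% = 15.4%.
Total: 18% + 9.24% + 15.4% = 42.64%.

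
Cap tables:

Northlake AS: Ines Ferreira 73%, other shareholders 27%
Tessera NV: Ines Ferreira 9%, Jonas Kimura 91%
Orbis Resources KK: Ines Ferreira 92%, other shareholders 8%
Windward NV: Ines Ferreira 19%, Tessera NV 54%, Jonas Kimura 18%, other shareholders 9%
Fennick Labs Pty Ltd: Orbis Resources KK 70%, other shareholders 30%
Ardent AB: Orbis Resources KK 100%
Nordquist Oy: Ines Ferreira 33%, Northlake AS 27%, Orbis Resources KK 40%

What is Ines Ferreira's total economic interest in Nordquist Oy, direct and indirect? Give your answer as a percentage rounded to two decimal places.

89.51%

Ines reaches Nordquist along 3 paths.
Direct stake: 33% = 33%.
Via Northlake: 73% × 27% = 19.71%.
Via Orbis: 92% × 40% = 36.8%.
Total: 33% + 19.71% + 36.8% = 89.51%.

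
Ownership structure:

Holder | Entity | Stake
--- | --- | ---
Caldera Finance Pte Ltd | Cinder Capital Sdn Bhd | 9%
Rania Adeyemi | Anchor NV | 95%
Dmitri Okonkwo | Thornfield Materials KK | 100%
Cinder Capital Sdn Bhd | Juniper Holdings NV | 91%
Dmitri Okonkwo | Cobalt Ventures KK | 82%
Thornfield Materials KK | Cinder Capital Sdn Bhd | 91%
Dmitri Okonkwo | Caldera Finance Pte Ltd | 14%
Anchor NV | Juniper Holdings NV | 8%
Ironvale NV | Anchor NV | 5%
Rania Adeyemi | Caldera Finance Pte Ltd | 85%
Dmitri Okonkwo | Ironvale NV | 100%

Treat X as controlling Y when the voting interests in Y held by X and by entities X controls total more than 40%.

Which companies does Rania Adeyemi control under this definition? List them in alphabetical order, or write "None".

Anchor NV, Caldera Finance Pte Ltd

Rania holds 85% of Caldera, so Rania controls Caldera.
Rania holds 95% of Anchor, so Rania controls Anchor.
No other company's threshold is met.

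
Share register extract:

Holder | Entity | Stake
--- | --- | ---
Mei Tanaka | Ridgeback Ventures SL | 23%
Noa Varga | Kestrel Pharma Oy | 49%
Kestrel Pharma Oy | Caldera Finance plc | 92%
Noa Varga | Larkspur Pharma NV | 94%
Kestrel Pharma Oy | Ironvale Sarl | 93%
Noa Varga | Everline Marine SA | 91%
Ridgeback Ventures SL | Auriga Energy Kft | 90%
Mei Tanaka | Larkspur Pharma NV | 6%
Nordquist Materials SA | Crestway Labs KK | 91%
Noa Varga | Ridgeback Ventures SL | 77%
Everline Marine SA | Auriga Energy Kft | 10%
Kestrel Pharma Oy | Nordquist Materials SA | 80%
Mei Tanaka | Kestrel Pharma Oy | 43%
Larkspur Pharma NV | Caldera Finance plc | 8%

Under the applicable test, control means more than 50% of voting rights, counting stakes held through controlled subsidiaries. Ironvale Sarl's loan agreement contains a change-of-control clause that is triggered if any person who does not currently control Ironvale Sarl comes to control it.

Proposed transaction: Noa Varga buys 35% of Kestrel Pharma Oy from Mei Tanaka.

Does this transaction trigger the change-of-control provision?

The purchase adds only to Noa's holdings (Mei's stake shrinks), so Noa is the only person who could newly come to control Ironvale.
Noa holds 77% of Ridgeback, so Noa controls Ridgeback.
Noa holds 94% of Larkspur, so Noa controls Larkspur.
Noa holds 91% of Everline, so Noa controls Everline.
Everline and Ridgeback together hold 10% + 90% = 100% of Auriga, so Noa controls Auriga.
Neither Noa nor any entity Noa controls holds any voting interest in Ironvale.
So before the transaction, Noa does not control Ironvale.
After the purchase, Noa's direct stake in Kestrel rises to 49% + 35% = 84%, and Mei's stake falls to 8%.
Noa holds 84% of Kestrel, so Noa controls Kestrel.
Kestrel holds 93% of Ironvale, so Noa controls Ironvale.
Noa did not control Ironvale before and does after, so the clause is triggered.

Yes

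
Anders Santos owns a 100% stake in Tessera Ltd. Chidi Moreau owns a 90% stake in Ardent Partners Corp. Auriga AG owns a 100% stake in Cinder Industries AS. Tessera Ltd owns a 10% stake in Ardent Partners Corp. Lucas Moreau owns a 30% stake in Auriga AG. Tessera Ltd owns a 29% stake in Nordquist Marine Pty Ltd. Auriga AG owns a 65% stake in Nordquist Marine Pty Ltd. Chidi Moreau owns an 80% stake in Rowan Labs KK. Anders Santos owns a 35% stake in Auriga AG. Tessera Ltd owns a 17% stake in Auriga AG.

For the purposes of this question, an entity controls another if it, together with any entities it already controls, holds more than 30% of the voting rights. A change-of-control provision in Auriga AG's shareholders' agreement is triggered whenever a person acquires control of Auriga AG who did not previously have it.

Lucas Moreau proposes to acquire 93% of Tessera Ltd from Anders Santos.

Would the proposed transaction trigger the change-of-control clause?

Yes

The purchase adds only to Lucas's holdings (Anders's stake shrinks), so Lucas is the only person who could newly come to control Auriga.
Lucas's largest direct stake is 30% in Auriga, which does not meet the threshold, so Lucas controls no company.
In Auriga, Lucas's side holds only 30%, not > 30%.
So before the transaction, Lucas does not control Auriga.
After the purchase, Lucas holds 93% of Tessera directly, and Anders's stake falls to 7%.
Lucas holds 93% of Tessera, so Lucas controls Tessera.
Tessera and Lucas together hold 17% + 30% = 47% of Auriga, so Lucas controls Auriga.
Lucas did not control Auriga before and does after, so the clause is triggered.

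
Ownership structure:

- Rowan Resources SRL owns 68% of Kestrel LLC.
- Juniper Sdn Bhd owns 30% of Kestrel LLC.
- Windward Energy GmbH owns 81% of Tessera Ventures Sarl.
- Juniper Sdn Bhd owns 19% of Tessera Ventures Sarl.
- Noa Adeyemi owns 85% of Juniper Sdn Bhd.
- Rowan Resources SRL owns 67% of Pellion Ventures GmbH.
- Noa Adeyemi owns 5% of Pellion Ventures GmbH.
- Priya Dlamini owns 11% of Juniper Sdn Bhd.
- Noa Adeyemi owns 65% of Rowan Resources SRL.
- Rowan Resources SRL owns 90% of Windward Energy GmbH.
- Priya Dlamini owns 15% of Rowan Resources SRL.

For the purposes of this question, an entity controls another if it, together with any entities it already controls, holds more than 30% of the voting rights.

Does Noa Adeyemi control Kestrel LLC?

Noa holds 85% of Juniper, so Noa controls Juniper.
Noa holds 65% of Rowan, so Noa controls Rowan.
Rowan and Juniper together hold 68% + 30% = 98% of Kestrel, so Noa controls Kestrel.

Yes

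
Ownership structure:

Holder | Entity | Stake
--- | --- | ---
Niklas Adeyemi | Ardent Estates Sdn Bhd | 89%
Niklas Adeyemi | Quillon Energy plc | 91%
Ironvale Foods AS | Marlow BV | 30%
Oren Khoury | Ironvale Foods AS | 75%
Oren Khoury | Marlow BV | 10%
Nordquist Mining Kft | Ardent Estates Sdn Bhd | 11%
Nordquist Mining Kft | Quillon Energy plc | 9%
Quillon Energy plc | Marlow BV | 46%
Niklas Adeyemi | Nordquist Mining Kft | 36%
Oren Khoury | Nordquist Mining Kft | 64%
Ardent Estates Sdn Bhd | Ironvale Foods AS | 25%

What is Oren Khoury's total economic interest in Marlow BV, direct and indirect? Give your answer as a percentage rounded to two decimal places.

Oren reaches Marlow along 4 paths.
Via Nordquist → Ardent → Ironvale: 64% × 11% × 25% × 30% = 0.528%.
Via Ironvale: 75% × 30% = 22.5%.
Direct stake: 10% = 10%.
Via Nordquist → Quillon: 64% × 9% × 46% = 2.6496%.
Total: 0.528% + 22.5% + 10% + 2.6496% = 35.6776%.
Rounded: 35.68%.

35.68%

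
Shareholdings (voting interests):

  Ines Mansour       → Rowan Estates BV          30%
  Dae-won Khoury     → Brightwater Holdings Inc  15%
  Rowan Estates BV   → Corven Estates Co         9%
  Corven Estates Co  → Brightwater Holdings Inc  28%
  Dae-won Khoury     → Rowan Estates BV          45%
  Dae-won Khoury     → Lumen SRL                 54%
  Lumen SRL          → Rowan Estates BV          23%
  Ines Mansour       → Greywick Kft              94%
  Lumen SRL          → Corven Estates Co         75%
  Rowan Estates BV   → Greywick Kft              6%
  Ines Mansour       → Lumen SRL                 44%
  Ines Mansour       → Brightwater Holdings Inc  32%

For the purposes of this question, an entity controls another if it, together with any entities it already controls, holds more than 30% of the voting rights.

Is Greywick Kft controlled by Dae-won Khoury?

No

Dae-won holds 54% of Lumen, so Dae-won controls Lumen.
Dae-won and Lumen together hold 45% + 23% = 68% of Rowan, so Dae-won controls Rowan.
Rowan and Lumen together hold 9% + 75% = 84% of Corven, so Dae-won controls Corven.
Corven and Dae-won together hold 28% + 15% = 43% of Brightwater, so Dae-won controls Brightwater.
In Greywick, Dae-won's side holds only 6%, not > 30%.
So Dae-won does not control Greywick.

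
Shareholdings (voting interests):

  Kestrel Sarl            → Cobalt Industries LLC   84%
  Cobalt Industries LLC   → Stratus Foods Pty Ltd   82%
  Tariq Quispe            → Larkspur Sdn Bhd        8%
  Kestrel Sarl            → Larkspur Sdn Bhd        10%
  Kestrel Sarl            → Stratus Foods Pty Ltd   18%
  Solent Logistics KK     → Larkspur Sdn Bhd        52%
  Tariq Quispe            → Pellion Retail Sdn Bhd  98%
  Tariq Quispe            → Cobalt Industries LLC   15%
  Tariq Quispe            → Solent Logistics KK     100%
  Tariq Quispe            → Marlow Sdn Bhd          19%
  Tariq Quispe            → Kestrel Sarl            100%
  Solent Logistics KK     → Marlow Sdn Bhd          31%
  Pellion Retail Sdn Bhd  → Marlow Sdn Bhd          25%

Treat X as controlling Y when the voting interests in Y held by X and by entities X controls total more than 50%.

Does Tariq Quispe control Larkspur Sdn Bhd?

Tariq holds 100% of Solent, so Tariq controls Solent.
Tariq holds 100% of Kestrel, so Tariq controls Kestrel.
Kestrel and Solent and Tariq together hold 10% + 52% + 8% = 70% of Larkspur, so Tariq controls Larkspur.

Yes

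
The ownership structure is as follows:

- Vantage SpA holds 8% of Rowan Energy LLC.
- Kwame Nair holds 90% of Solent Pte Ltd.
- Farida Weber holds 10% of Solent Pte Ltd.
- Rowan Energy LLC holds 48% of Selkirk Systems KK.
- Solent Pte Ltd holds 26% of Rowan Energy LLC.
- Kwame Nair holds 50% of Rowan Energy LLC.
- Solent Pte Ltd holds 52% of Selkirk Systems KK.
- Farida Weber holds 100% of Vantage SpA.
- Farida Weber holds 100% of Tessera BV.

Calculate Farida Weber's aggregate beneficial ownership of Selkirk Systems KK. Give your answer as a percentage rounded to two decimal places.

Farida reaches Selkirk along 3 paths.
Via Solent → Rowan: 10% × 26% × 48% = 1.248%.
Via Vantage → Rowan: 100% × 8% × 48% = 3.84%.
Via Solent: 10% × 52% = 5.2%.
Total: 1.248% + 3.84% + 5.2% = 10.288%.
Rounded: 10.29%.

10.29%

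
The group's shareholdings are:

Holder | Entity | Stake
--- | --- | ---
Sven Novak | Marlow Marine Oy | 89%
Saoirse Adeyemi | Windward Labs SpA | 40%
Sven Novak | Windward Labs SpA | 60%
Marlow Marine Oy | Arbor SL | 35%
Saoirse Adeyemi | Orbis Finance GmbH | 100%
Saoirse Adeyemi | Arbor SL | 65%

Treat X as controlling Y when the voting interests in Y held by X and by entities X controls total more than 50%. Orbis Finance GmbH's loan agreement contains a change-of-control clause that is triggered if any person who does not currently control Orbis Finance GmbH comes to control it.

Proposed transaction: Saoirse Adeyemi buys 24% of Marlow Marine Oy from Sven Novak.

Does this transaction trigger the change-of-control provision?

The purchase adds only to Saoirse's holdings (Sven's stake shrinks), so Saoirse is the only person who could newly come to control Orbis.
Saoirse holds 100% of Orbis, so Saoirse controls Orbis.
So Saoirse already controls Orbis before the transaction.
After the purchase, Saoirse holds 24% of Marlow directly, and Sven's stake falls to 65%.
Saoirse controlled Orbis already, so this is not a new person acquiring control; every other person's position is unchanged or reduced.
No new person acquires control, so the clause is not triggered.

No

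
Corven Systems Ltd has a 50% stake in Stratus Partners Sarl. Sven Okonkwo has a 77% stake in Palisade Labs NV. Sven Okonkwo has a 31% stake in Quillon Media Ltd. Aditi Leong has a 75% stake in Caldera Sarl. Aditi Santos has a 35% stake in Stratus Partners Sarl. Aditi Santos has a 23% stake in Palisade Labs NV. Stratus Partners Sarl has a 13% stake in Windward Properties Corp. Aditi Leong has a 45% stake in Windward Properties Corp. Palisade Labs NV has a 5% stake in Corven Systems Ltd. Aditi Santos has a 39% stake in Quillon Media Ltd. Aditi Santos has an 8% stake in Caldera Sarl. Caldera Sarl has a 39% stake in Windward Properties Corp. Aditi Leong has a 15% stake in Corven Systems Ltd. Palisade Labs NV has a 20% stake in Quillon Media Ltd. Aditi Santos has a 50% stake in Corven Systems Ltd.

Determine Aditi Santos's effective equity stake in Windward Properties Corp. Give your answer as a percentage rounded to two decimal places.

Aditi Santos reaches Windward along 4 paths.
Via Corven → Stratus: 50% × 50% × 13% = 3.25%.
Via Palisade → Corven → Stratus: 23% × 5% × 50% × 13% = 0.07475%.
Via Stratus: 35% × 13% = 4.55%.
Via Caldera: 8% × 39% = 3.12%.
Total: 3.25% + 0.07475% + 4.55% + 3.12% = 10.99475%.
Rounded: 10.99%.

10.99%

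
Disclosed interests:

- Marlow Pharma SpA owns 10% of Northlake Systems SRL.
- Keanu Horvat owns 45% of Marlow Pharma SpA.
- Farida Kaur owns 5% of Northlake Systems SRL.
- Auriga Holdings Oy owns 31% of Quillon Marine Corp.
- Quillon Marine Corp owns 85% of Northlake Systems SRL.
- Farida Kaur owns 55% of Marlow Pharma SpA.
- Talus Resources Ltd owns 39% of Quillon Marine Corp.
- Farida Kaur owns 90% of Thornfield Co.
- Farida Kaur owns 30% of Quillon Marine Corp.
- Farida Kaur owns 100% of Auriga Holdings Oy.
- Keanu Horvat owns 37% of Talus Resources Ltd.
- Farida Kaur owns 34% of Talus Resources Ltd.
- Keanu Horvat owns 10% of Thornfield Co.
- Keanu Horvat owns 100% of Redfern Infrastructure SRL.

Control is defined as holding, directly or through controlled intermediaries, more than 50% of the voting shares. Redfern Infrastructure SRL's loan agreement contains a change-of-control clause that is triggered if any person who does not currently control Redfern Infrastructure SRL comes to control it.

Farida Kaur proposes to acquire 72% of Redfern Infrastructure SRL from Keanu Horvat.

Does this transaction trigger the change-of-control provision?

Yes

The purchase adds only to Farida's holdings (Keanu's stake shrinks), so Farida is the only person who could newly come to control Redfern.
Farida holds 100% of Auriga, so Farida controls Auriga.
Farida holds 55% of Marlow, so Farida controls Marlow.
Farida holds 90% of Thornfield, so Farida controls Thornfield.
Auriga and Farida together hold 31% + 30% = 61% of Quillon, so Farida controls Quillon.
Quillon and Marlow and Farida together hold 85% + 10% + 5% = 100% of Northlake, so Farida controls Northlake.
Neither Farida nor any entity Farida controls holds any voting interest in Redfern.
So before the transaction, Farida does not control Redfern.
After the purchase, Farida holds 72% of Redfern directly, and Keanu's stake falls to 28%.
Farida holds 72% of Redfern, so Farida controls Redfern.
Farida did not control Redfern before and does after, so the clause is triggered.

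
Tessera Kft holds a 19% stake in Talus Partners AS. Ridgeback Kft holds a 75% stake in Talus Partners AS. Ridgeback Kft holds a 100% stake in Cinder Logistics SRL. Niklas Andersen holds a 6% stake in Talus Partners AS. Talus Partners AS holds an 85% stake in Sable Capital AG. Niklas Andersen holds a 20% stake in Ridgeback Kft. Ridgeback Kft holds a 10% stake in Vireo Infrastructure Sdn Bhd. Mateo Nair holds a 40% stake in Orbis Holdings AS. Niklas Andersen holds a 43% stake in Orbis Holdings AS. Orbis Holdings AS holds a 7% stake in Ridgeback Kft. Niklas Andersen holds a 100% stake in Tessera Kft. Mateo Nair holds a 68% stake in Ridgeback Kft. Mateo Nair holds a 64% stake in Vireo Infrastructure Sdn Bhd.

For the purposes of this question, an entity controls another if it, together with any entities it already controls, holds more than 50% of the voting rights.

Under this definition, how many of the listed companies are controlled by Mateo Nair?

Mateo holds 68% of Ridgeback, so Mateo controls Ridgeback.
Ridgeback and Mateo together hold 10% + 64% = 74% of Vireo, so Mateo controls Vireo.
Ridgeback holds 75% of Talus, so Mateo controls Talus.
Talus holds 85% of Sable, so Mateo controls Sable.
Ridgeback holds 100% of Cinder, so Mateo controls Cinder.
No other company's threshold is met.
Mateo controls 5 companies.

5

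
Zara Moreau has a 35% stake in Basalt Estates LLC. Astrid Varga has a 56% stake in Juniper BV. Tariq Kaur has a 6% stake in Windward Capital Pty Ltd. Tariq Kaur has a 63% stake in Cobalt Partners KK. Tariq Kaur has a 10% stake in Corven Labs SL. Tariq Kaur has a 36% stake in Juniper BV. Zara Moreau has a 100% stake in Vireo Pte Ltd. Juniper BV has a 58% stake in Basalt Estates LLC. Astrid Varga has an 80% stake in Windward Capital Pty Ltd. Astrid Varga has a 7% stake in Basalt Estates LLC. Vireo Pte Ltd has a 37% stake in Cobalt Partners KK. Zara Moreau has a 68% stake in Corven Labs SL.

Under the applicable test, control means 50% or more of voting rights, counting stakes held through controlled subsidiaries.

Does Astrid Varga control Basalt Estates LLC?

Astrid holds 56% of Juniper, so Astrid controls Juniper.
Astrid and Juniper together hold 7% + 58% = 65% of Basalt, so Astrid controls Basalt.

Yes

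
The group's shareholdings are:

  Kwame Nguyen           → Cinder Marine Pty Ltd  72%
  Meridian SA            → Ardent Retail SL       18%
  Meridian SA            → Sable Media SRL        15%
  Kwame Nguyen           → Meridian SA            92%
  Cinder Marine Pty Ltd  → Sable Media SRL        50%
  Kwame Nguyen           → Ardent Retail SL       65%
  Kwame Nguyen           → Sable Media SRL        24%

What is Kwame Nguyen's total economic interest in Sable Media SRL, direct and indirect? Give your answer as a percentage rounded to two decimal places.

Kwame reaches Sable along 3 paths.
Direct stake: 24% = 24%.
Via Cinder: 72% × 50% = 36%.
Via Meridian: 92% × 15% = 13.8%.
Total: 24% + 36% + 13.8% = 73.8%.
Rounded: 73.80%.

73.80%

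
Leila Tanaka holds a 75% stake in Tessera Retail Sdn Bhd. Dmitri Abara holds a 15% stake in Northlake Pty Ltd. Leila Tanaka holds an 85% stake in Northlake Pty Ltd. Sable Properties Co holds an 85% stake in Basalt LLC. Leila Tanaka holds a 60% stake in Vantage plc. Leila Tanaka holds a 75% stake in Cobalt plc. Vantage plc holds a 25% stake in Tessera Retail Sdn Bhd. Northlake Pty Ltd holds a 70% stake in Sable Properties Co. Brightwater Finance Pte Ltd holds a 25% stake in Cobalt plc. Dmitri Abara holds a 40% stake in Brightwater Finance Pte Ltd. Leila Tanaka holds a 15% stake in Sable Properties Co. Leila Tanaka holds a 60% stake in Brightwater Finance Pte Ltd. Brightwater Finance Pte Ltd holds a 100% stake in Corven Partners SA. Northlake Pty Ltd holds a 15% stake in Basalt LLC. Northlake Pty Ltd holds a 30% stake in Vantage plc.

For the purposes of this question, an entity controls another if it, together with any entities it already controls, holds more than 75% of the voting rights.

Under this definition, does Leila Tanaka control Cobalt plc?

No

Leila holds 85% of Northlake, so Leila controls Northlake.
Leila and Northlake together hold 60% + 30% = 90% of Vantage, so Leila controls Vantage.
Northlake and Leila together hold 70% + 15% = 85% of Sable, so Leila controls Sable.
Leila and Vantage together hold 75% + 25% = 100% of Tessera, so Leila controls Tessera.
Sable and Northlake together hold 85% + 15% = 100% of Basalt, so Leila controls Basalt.
In Cobalt, Leila's side holds only 75%, not > 75%.
So Leila does not control Cobalt.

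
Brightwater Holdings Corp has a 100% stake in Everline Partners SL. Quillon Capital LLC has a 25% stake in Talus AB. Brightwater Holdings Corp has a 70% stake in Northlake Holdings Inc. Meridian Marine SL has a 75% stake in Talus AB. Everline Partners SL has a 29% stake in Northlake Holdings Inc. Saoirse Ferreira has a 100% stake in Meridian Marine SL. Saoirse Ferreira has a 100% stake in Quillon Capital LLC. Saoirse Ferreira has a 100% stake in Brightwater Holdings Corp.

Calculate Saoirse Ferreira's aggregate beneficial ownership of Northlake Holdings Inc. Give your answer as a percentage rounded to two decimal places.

Saoirse reaches Northlake along 2 paths.
Via Brightwater: 100% × 70% = 70%.
Via Brightwater → Everline: 100% × 100% × 29% = 29%.
Total: 70% + 29% = 99%.
Rounded: 99.00%.

99.00%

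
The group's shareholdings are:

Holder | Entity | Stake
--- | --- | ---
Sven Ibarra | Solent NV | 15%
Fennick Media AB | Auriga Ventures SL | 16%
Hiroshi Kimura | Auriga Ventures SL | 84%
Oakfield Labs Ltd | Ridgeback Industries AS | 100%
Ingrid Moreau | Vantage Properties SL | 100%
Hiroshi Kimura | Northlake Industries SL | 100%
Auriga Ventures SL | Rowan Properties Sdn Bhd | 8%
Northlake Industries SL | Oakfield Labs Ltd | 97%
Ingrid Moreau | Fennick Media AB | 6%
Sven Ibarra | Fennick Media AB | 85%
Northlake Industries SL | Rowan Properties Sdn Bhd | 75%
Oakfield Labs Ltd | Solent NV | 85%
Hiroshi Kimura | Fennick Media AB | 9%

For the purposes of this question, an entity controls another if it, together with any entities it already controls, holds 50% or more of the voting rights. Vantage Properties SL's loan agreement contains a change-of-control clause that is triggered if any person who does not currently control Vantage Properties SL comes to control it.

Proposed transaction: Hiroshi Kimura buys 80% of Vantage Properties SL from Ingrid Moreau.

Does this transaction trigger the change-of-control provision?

Yes

The purchase adds only to Hiroshi's holdings (Ingrid's stake shrinks), so Hiroshi is the only person who could newly come to control Vantage.
Hiroshi holds 100% of Northlake, so Hiroshi controls Northlake.
Northlake holds 97% of Oakfield, so Hiroshi controls Oakfield.
Oakfield holds 85% of Solent, so Hiroshi controls Solent.
Hiroshi holds 84% of Auriga, so Hiroshi controls Auriga.
Auriga and Northlake together hold 8% + 75% = 83% of Rowan, so Hiroshi controls Rowan.
Oakfield holds 100% of Ridgeback, so Hiroshi controls Ridgeback.
Neither Hiroshi nor any entity Hiroshi controls holds any voting interest in Vantage.
So before the transaction, Hiroshi does not control Vantage.
After the purchase, Hiroshi holds 80% of Vantage directly, and Ingrid's stake falls to 20%.
Hiroshi holds 80% of Vantage, so Hiroshi controls Vantage.
Hiroshi did not control Vantage before and does after, so the clause is triggered.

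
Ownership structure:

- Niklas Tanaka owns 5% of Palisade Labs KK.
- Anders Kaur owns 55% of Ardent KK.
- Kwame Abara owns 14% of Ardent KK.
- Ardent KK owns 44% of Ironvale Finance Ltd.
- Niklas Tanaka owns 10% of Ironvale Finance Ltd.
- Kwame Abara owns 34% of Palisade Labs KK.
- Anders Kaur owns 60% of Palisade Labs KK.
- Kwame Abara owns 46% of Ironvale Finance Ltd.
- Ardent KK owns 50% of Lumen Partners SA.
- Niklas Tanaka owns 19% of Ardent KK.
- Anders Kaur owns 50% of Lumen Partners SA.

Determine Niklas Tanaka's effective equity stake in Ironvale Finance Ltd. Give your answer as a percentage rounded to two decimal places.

Niklas reaches Ironvale along 2 paths.
Via Ardent: 19% × 44% = 8.36%.
Direct stake: 10% = 10%.
Total: 8.36% + 10% = 18.36%.

18.36%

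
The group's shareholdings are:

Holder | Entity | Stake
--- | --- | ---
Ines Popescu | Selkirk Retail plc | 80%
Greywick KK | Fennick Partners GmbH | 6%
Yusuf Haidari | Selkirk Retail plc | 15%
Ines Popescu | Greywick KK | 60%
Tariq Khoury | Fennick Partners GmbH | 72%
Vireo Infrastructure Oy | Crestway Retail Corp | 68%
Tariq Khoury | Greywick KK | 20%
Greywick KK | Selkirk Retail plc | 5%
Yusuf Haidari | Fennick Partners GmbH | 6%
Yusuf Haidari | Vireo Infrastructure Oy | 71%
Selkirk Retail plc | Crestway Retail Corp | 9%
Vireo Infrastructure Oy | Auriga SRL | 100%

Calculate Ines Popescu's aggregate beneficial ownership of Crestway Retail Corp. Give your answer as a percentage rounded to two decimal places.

Ines reaches Crestway along 2 paths.
Via Greywick → Selkirk: 60% × 5% × 9% = 0.27%.
Via Selkirk: 80% × 9% = 7.2%.
Total: 0.27% + 7.2% = 7.47%.

7.47%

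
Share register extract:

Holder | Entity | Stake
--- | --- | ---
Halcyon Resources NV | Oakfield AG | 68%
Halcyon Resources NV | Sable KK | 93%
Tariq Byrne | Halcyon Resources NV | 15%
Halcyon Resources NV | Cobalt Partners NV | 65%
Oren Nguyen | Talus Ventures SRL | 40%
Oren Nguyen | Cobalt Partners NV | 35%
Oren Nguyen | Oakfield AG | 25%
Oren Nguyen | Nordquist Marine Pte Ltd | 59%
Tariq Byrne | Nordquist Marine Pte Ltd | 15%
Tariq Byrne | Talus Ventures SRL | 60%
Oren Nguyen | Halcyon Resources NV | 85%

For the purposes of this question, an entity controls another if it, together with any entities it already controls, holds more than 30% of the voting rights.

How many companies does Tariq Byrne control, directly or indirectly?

Tariq holds 60% of Talus, so Tariq controls Talus.
No other company's threshold is met.
Tariq controls 1 company.

1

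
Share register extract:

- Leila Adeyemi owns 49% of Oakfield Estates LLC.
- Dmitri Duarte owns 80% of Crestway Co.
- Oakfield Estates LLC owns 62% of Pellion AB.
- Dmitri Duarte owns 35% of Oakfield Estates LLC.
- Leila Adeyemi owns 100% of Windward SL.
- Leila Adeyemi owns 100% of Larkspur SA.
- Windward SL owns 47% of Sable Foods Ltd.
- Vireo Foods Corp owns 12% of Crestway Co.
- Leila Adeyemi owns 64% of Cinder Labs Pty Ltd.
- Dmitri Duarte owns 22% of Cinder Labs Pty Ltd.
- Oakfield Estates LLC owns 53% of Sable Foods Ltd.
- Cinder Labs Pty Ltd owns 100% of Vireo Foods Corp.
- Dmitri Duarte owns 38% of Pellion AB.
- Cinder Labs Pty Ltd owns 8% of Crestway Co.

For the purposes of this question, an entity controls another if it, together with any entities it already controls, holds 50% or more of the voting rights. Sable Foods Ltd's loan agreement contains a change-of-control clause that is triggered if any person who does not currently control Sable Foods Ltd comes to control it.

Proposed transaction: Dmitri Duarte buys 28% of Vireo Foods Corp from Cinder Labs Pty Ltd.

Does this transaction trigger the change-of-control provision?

No

The purchase adds only to Dmitri's holdings (Cinder's stake shrinks), so Dmitri is the only person who could newly come to control Sable.
Dmitri holds 80% of Crestway, so Dmitri controls Crestway.
Neither Dmitri nor any entity Dmitri controls holds any voting interest in Sable.
So before the transaction, Dmitri does not control Sable.
After the purchase, Dmitri holds 28% of Vireo directly, and Cinder's stake falls to 72%.
Dmitri's side now holds 28% of Vireo, not ≥ 50%, so Dmitri still does not control Vireo.
After the transaction, neither Dmitri nor any entity Dmitri controls holds a voting interest in Sable, so Dmitri still does not control it.
No new person acquires control, so the clause is not triggered.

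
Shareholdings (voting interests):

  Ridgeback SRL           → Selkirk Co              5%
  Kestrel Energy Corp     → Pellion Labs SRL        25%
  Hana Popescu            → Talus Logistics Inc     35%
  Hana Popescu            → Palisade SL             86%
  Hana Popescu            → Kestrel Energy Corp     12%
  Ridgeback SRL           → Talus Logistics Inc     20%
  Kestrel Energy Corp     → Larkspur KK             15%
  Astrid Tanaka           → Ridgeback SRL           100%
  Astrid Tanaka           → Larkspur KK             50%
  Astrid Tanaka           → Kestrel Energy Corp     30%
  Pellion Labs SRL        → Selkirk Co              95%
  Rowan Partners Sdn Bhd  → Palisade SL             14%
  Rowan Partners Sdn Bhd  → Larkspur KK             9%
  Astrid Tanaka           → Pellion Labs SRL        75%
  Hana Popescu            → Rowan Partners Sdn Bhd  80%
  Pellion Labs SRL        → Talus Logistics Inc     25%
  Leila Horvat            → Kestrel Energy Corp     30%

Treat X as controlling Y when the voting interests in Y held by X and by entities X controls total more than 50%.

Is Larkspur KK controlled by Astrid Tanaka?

No

Astrid holds 75% of Pellion, so Astrid controls Pellion.
Astrid holds 100% of Ridgeback, so Astrid controls Ridgeback.
Ridgeback and Pellion together hold 5% + 95% = 100% of Selkirk, so Astrid controls Selkirk.
In Larkspur, Astrid's side holds only 50%, not > 50%.
So Astrid does not control Larkspur.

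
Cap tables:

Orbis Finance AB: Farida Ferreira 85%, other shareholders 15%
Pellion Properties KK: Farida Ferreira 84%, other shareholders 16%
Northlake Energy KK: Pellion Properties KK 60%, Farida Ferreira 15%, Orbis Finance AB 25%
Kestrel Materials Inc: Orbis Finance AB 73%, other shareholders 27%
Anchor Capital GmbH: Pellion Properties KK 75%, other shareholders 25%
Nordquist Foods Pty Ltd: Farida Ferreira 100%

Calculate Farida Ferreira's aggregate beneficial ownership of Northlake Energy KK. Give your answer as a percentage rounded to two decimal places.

Farida reaches Northlake along 3 paths.
Via Pellion: 84% × 60% = 50.4%.
Direct stake: 15% = 15%.
Via Orbis: 85% × 25% = 21.25%.
Total: 50.4% + 15% + 21.25% = 86.65%.

86.65%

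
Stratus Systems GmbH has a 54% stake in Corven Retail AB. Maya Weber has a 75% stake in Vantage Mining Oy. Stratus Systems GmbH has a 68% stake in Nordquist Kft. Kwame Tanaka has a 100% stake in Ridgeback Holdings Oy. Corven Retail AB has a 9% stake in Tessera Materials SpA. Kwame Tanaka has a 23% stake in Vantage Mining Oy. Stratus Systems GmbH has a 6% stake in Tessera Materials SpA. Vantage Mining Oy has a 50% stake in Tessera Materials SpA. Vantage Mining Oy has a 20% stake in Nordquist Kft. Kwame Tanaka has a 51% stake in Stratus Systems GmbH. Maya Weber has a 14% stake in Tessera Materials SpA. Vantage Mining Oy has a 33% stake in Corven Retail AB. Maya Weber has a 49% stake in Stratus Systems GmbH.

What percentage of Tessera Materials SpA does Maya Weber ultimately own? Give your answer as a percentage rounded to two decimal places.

Maya reaches Tessera along 5 paths.
Via Vantage: 75% × 50% = 37.5%.
Direct stake: 14% = 14%.
Via Stratus → Corven: 49% × 54% × 9% = 2.3814%.
Via Vantage → Corven: 75% × 33% × 9% = 2.2275%.
Via Stratus: 49% × 6% = 2.94%.
Total: 37.5% + 14% + 2.3814% + 2.2275% + 2.94% = 59.0489%.
Rounded: 59.05%.

59.05%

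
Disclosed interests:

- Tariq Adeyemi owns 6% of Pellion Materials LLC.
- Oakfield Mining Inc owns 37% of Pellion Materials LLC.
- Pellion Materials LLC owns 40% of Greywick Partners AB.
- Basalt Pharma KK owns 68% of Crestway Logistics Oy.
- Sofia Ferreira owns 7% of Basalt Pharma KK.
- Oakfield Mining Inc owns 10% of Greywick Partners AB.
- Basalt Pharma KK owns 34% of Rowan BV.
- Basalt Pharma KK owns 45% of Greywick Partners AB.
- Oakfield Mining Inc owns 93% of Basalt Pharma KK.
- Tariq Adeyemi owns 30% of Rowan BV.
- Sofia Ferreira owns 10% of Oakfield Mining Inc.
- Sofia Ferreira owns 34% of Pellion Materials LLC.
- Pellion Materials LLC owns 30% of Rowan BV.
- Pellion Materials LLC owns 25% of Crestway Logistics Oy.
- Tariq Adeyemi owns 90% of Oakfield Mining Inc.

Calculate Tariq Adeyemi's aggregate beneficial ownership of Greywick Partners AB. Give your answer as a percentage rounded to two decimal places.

62.39%

Tariq reaches Greywick along 4 paths.
Via Pellion: 6% × 40% = 2.4%.
Via Oakfield → Pellion: 90% × 37% × 40% = 13.32%.
Via Oakfield: 90% × 10% = 9%.
Via Oakfield → Basalt: 90% × 93% × 45% = 37.665%.
Total: 2.4% + 13.32% + 9% + 37.665% = 62.385%.
Rounded: 62.39%.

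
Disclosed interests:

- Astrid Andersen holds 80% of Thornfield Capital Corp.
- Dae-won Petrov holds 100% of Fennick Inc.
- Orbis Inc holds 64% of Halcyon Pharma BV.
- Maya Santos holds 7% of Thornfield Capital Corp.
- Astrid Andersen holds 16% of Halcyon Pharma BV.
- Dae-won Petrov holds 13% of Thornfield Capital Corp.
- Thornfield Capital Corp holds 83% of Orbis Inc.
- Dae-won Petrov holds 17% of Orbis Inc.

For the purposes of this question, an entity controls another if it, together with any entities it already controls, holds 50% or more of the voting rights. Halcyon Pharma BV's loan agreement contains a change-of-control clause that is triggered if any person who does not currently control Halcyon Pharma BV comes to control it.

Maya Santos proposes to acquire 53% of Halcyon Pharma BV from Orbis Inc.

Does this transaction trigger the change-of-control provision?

The purchase adds only to Maya's holdings (Orbis's stake shrinks), so Maya is the only person who could newly come to control Halcyon.
Maya's largest direct stake is 7% in Thornfield, which does not meet the threshold, so Maya controls no company.
Neither Maya nor any entity Maya controls holds any voting interest in Halcyon.
So before the transaction, Maya does not control Halcyon.
After the purchase, Maya holds 53% of Halcyon directly, and Orbis's stake falls to 11%.
Maya holds 53% of Halcyon, so Maya controls Halcyon.
Maya did not control Halcyon before and does after, so the clause is triggered.

Yes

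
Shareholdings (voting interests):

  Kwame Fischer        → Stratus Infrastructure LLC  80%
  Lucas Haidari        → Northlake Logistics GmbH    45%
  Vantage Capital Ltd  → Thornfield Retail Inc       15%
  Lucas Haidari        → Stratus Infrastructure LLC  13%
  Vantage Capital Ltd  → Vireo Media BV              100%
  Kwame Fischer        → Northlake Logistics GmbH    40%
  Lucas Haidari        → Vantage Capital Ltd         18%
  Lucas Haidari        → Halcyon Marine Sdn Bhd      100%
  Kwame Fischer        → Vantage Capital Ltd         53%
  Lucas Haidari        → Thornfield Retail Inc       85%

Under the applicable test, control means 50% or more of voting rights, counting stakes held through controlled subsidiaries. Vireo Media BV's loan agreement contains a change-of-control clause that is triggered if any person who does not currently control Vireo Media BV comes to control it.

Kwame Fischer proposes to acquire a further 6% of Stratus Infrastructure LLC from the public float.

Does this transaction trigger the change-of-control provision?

The purchase changes only Kwame's holdings, so Kwame is the only person who could newly come to control Vireo.
Kwame holds 53% of Vantage, so Kwame controls Vantage.
Vantage holds 100% of Vireo, so Kwame controls Vireo.
So Kwame already controls Vireo before the transaction.
After the purchase, Kwame's direct stake in Stratus rises to 80% + 6% = 86%.
Kwame controlled Vireo already, so this is not a new person acquiring control; every other person's position is unchanged or reduced.
No new person acquires control, so the clause is not triggered.

No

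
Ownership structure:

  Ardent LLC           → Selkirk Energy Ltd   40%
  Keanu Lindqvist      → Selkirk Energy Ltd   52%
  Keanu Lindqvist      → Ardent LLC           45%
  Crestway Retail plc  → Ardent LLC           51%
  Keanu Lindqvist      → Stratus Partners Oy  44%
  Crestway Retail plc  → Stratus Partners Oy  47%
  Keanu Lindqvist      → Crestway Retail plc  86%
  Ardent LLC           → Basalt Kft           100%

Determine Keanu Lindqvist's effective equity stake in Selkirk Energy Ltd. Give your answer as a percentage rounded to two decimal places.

Keanu reaches Selkirk along 3 paths.
Via Crestway → Ardent: 86% × 51% × 40% = 17.544%.
Via Ardent: 45% × 40% = 18%.
Direct stake: 52% = 52%.
Total: 17.544% + 18% + 52% = 87.544%.
Rounded: 87.54%.

87.54%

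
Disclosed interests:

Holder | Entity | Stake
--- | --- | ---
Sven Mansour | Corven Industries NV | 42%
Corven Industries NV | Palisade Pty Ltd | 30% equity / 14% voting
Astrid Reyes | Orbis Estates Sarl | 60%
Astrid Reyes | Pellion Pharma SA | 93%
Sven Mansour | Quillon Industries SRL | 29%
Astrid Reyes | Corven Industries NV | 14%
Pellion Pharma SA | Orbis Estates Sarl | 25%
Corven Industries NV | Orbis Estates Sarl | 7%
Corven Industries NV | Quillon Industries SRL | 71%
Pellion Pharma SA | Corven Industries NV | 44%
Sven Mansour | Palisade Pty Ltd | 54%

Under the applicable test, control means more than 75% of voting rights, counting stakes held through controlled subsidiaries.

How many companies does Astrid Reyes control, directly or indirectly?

2

Astrid holds 93% of Pellion, so Astrid controls Pellion.
Astrid and Pellion together hold 60% + 25% = 85% of Orbis, so Astrid controls Orbis.
No other company's threshold is met.
Astrid controls 2 companies.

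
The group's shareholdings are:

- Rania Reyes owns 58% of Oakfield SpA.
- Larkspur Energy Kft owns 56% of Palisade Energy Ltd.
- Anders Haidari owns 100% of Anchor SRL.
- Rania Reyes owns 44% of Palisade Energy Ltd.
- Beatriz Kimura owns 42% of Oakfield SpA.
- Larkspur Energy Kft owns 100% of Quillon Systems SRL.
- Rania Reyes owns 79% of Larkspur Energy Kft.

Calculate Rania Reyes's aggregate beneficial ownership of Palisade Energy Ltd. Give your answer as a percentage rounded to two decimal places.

Rania reaches Palisade along 2 paths.
Direct stake: 44% = 44%.
Via Larkspur: 79% × 56% = 44.24%.
Total: 44% + 44.24% = 88.24%.

88.24%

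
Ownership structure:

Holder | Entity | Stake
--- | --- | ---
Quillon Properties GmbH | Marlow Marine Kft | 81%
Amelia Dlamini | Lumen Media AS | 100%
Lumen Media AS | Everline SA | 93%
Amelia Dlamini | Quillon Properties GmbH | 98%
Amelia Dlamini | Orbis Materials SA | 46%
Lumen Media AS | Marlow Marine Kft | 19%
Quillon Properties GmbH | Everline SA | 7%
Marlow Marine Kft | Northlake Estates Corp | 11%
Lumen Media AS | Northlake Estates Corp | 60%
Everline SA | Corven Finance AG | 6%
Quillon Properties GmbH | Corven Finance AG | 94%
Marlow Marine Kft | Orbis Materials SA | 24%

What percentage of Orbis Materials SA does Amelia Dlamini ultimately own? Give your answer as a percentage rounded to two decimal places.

69.61%

Amelia reaches Orbis along 3 paths.
Via Lumen → Marlow: 100% × 19% × 24% = 4.56%.
Via Quillon → Marlow: 98% × 81% × 24% = 19.0512%.
Direct stake: 46% = 46%.
Total: 4.56% + 19.0512% + 46% = 69.6112%.
Rounded: 69.61%.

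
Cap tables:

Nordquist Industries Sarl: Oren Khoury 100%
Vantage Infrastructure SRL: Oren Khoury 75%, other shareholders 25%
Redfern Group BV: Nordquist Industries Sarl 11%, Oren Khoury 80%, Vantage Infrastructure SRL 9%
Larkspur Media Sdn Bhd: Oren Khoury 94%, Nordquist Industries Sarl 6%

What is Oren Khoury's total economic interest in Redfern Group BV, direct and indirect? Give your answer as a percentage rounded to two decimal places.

97.75%

Oren reaches Redfern along 3 paths.
Via Nordquist: 100% × 11% = 11%.
Direct stake: 80% = 80%.
Via Vantage: 75% × 9% = 6.75%.
Total: 11% + 80% + 6.75% = 97.75%.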